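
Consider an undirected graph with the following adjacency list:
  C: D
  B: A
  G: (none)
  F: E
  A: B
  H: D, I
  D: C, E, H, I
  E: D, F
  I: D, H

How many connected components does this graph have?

3

From A: component {A, B}.
From C: component {C, D, E, F, H, I}.
From G: component {G}.
That's 3 components.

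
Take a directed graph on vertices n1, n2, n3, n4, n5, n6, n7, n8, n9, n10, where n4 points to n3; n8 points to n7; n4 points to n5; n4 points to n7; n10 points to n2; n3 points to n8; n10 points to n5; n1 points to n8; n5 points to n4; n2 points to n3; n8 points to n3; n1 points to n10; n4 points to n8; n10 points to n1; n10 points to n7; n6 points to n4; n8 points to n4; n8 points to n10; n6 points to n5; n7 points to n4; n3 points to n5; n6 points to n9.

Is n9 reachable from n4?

Explore from n4.
Distance 1: reach n3, n5, n7, n8.
Distance 2: reach n10.
Distance 3: reach n1, n2.
The search from n4 is exhausted; no directed path reaches n9.

No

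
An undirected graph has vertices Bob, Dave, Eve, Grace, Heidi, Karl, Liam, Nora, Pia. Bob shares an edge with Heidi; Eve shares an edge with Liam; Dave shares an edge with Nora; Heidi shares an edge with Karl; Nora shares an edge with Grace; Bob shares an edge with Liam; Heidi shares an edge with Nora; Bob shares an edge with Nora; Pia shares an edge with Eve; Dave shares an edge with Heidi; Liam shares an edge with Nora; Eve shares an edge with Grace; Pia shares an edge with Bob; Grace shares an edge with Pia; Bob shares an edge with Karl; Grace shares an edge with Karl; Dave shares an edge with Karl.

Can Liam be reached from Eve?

Yes

Explore from Eve.
Distance 1: reach Grace, Liam, Pia.
Found Liam.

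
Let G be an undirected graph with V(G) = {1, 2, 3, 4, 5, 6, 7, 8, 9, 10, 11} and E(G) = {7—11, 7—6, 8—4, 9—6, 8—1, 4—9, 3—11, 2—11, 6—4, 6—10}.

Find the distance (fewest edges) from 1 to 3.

6

Distance 0: 1.
Distance 1: 8.
Distance 2: 4.
Distance 3: 6, 9.
Distance 4: 7, 10.
Distance 5: 11.
Distance 6: 2, 3 — contains 3.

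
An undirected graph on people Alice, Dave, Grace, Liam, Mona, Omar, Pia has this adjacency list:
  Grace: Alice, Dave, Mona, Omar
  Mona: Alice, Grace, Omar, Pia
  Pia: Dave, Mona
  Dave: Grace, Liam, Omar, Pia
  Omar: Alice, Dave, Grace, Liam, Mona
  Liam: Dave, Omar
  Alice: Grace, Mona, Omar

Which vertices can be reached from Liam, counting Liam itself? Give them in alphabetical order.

Alice, Dave, Grace, Liam, Mona, Omar, Pia

Start at Liam.
Its neighbours: Dave, Omar.
Then their neighbours: Alice, Grace, Mona, Pia.
Every vertex is now reached.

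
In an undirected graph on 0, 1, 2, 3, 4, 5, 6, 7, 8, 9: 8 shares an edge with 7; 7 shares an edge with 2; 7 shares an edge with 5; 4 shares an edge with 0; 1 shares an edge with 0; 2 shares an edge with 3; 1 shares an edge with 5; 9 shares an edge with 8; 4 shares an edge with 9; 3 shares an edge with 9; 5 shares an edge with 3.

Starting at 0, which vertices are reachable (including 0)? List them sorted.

0, 1, 2, 3, 4, 5, 7, 8, 9

Start at 0.
Its neighbours: 1, 4.
Then their neighbours: 5, 9.
Then next layer: 3, 7, 8.
Then next layer: 2.
Nothing further is reachable.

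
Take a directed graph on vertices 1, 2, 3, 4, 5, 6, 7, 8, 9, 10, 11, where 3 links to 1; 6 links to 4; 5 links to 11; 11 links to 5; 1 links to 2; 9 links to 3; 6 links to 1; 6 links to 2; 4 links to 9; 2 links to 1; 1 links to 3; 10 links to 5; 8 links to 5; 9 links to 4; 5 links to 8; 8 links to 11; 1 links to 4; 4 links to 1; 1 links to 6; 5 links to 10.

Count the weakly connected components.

From 1: component {1, 2, 3, 4, 6, 9}.
From 5: component {5, 8, 10, 11}.
From 7: component {7}.
That's 3 components.

3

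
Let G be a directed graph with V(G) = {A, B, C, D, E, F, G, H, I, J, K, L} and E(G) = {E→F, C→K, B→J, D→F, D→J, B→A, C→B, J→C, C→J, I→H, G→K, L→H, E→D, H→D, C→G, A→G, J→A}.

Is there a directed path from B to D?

No

Explore from B.
Distance 1: reach A, J.
Distance 2: reach C, G.
Distance 3: reach K.
The search from B is exhausted; no directed path reaches D.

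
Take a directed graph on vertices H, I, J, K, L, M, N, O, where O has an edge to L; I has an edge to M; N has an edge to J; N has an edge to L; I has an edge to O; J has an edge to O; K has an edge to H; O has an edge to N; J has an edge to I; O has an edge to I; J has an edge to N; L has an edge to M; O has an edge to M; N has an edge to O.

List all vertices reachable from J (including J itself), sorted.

I, J, L, M, N, O

Start at J.
Its neighbours: I, N, O.
Then their neighbours: L, M.
Nothing further is reachable.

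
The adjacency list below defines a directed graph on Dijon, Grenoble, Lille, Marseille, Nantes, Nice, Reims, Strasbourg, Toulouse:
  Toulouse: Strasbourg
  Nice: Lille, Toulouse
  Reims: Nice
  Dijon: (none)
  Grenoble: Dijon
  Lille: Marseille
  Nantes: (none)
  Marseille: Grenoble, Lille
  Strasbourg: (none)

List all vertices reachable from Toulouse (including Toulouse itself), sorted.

Start at Toulouse.
Its neighbours: Strasbourg.
Nothing further is reachable.

Strasbourg, Toulouse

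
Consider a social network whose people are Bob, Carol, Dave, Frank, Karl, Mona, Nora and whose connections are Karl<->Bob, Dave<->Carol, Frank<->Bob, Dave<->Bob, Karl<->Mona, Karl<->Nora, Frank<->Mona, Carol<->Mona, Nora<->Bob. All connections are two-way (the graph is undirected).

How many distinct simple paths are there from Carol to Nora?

7

Carol–Dave–Bob–Frank–Mona–Karl–Nora
Carol–Dave–Bob–Karl–Nora
Carol–Dave–Bob–Nora
Carol–Mona–Frank–Bob–Karl–Nora
Carol–Mona–Frank–Bob–Nora
Carol–Mona–Karl–Bob–Nora
Carol–Mona–Karl–Nora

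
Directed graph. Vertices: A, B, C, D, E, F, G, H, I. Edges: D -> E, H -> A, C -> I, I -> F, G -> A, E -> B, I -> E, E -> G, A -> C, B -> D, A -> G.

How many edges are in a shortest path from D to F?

6

Distance 0: D.
Distance 1: E.
Distance 2: B, G.
Distance 3: A.
Distance 4: C.
Distance 5: I.
Distance 6: F — contains F.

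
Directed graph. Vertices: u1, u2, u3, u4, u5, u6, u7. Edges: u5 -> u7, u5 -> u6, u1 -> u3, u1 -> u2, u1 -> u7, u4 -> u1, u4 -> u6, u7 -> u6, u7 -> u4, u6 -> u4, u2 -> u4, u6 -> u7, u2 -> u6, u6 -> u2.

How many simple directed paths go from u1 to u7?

3

u1→u2→u4→u6→u7
u1→u2→u6→u7
u1→u7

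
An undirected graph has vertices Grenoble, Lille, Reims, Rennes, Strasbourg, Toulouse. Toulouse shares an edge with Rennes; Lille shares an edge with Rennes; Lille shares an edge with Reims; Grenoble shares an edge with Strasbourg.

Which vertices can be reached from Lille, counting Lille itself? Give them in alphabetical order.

Start at Lille.
Its neighbours: Reims, Rennes.
Then their neighbours: Toulouse.
Nothing further is reachable.

Lille, Reims, Rennes, Toulouse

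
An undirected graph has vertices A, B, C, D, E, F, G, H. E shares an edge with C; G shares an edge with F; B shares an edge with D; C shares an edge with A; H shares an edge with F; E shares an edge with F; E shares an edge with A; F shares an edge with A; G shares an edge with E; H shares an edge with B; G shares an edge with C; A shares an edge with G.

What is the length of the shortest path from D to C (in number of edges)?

Distance 0: D.
Distance 1: B.
Distance 2: H.
Distance 3: F.
Distance 4: A, E, G.
Distance 5: C — contains C.

5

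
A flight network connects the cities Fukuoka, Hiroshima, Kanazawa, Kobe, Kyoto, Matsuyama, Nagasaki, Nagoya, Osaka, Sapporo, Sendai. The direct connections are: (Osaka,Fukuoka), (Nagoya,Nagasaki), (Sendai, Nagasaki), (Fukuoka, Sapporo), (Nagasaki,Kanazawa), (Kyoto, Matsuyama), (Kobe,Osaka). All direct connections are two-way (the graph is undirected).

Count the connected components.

4

From Fukuoka: component {Fukuoka, Kobe, Osaka, Sapporo}.
From Hiroshima: component {Hiroshima}.
From Kanazawa: component {Kanazawa, Nagasaki, Nagoya, Sendai}.
From Kyoto: component {Kyoto, Matsuyama}.
That's 4 components.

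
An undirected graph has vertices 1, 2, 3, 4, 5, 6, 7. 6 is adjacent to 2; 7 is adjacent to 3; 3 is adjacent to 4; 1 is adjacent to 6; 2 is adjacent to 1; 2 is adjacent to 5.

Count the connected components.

From 1: component {1, 2, 5, 6}.
From 3: component {3, 4, 7}.
That's 2 components.

2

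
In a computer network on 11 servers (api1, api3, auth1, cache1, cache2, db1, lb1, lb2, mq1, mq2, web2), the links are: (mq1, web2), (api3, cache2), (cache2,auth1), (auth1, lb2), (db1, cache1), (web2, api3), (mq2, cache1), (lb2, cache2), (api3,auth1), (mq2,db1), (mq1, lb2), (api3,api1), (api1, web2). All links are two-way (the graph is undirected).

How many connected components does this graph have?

From api1: component {api1, api3, auth1, cache2, lb2, mq1, web2}.
From cache1: component {cache1, db1, mq2}.
From lb1: component {lb1}.
That's 3 components.

3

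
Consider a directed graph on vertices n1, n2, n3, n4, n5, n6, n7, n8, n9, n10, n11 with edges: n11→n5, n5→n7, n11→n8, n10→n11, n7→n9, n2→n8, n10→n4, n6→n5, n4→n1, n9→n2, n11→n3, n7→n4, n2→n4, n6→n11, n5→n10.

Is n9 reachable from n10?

Explore from n10.
Distance 1: reach n4, n11.
Distance 2: reach n1, n3, n5, n8.
Distance 3: reach n7.
Distance 4: reach n9.
Found n9.

Yes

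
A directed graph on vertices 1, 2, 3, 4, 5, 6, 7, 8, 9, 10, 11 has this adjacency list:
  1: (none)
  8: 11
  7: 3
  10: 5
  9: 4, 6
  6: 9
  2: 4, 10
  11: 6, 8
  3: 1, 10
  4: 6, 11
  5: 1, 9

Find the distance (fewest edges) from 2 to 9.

Distance 0: 2.
Distance 1: 4, 10.
Distance 2: 5, 6, 11.
Distance 3: 1, 8, 9 — contains 9.

3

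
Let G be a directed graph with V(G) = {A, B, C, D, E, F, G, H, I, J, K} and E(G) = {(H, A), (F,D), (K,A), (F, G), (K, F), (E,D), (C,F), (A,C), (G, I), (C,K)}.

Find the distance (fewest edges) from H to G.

Distance 0: H.
Distance 1: A.
Distance 2: C.
Distance 3: F, K.
Distance 4: D, G — contains G.

4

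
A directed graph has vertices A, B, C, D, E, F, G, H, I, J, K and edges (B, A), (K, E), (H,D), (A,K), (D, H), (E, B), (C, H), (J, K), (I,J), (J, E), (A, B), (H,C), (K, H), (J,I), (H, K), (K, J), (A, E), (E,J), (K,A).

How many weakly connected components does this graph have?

From A: component {A, B, C, D, E, H, I, J, K}.
From F: component {F}.
From G: component {G}.
That's 3 components.

3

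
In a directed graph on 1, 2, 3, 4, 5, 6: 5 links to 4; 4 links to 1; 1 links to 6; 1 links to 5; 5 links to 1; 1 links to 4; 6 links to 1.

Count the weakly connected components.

3

From 1: component {1, 4, 5, 6}.
From 2: component {2}.
From 3: component {3}.
That's 3 components.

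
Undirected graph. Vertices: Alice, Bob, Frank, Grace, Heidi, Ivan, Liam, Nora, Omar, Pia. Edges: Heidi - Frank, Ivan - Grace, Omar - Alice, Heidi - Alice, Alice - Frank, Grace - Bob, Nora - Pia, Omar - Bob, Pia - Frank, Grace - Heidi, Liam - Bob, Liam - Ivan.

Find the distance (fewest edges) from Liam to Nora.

Distance 0: Liam.
Distance 1: Bob, Ivan.
Distance 2: Grace, Omar.
Distance 3: Alice, Heidi.
Distance 4: Frank.
Distance 5: Pia.
Distance 6: Nora — contains Nora.

6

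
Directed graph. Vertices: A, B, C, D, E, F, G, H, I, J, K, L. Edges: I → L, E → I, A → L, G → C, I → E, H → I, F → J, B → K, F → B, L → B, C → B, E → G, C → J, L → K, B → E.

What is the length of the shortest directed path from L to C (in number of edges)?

4

Distance 0: L.
Distance 1: B, K.
Distance 2: E.
Distance 3: G, I.
Distance 4: C — contains C.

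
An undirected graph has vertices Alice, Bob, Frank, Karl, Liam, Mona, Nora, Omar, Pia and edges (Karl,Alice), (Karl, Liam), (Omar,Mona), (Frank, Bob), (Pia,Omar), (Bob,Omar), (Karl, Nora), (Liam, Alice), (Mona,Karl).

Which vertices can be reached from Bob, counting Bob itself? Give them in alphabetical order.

Alice, Bob, Frank, Karl, Liam, Mona, Nora, Omar, Pia

Start at Bob.
Its neighbours: Frank, Omar.
Then their neighbours: Mona, Pia.
Then next layer: Karl.
Then next layer: Alice, Liam, Nora.
Every vertex is now reached.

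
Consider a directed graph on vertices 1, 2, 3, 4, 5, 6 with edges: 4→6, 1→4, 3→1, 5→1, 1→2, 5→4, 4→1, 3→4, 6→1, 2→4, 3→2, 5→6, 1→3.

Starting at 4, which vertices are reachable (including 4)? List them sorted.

Start at 4.
Its neighbours: 1, 6.
Then their neighbours: 2, 3.
Nothing further is reachable.

1, 2, 3, 4, 6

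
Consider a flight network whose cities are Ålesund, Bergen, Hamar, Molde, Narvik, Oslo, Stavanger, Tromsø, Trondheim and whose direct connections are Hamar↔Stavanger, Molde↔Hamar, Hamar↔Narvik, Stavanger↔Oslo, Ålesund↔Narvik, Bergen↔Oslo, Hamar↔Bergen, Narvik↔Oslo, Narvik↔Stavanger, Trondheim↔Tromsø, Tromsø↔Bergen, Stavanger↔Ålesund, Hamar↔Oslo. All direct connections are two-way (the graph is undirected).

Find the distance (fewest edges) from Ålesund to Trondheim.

Distance 0: Ålesund.
Distance 1: Narvik, Stavanger.
Distance 2: Hamar, Oslo.
Distance 3: Bergen, Molde.
Distance 4: Tromsø.
Distance 5: Trondheim — contains Trondheim.

5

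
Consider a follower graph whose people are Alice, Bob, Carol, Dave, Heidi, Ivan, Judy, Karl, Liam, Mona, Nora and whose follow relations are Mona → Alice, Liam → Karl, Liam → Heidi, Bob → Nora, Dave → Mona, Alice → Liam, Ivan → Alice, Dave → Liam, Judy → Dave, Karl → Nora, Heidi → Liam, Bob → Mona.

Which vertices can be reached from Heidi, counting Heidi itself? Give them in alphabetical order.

Start at Heidi.
Its neighbours: Liam.
Then their neighbours: Karl.
Then next layer: Nora.
Nothing further is reachable.

Heidi, Karl, Liam, Nora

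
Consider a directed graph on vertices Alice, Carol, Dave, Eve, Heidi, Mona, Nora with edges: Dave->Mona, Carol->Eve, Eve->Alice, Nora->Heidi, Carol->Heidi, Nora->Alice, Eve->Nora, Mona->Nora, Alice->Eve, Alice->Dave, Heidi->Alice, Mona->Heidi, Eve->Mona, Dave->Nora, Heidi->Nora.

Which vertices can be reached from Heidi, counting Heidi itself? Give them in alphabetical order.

Alice, Dave, Eve, Heidi, Mona, Nora

Start at Heidi.
Its neighbours: Alice, Nora.
Then their neighbours: Dave, Eve.
Then next layer: Mona.
Nothing further is reachable.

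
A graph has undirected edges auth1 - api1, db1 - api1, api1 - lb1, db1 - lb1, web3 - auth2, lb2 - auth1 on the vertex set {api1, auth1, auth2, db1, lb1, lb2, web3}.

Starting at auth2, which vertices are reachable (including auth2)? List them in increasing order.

auth2, web3

Start at auth2.
Its neighbours: web3.
Nothing further is reachable.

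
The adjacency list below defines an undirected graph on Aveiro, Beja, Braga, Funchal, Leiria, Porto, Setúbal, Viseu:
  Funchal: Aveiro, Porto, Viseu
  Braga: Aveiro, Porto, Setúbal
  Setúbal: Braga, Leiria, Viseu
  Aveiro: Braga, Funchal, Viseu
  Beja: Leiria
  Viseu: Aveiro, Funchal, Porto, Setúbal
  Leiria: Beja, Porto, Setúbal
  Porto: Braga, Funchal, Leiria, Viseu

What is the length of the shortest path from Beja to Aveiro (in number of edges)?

Distance 0: Beja.
Distance 1: Leiria.
Distance 2: Porto, Setúbal.
Distance 3: Braga, Funchal, Viseu.
Distance 4: Aveiro — contains Aveiro.

4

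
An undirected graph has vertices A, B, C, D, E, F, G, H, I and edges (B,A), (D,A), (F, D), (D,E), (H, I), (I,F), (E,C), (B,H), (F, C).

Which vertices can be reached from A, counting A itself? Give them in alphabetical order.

Start at A.
Its neighbours: B, D.
Then their neighbours: E, F, H.
Then next layer: C, I.
Nothing further is reachable.

A, B, C, D, E, F, H, I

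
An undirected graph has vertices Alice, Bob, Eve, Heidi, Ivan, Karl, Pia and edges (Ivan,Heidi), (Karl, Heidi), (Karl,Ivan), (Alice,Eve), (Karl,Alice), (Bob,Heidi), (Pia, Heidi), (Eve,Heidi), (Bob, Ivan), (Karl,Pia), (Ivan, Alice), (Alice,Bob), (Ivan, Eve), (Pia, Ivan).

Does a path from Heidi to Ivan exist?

Explore from Heidi.
Distance 1: reach Bob, Eve, Ivan, Karl, Pia.
Found Ivan.

Yes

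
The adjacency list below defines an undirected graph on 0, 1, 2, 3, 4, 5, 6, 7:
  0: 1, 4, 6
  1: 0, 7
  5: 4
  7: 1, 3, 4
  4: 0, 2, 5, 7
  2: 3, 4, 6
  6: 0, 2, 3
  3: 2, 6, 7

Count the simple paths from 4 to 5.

4–5

1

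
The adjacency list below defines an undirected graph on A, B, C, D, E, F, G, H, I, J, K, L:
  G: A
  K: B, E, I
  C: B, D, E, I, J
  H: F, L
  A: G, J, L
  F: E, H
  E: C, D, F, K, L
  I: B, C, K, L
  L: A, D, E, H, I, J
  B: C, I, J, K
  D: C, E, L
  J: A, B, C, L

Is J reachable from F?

Yes

Explore from F.
Distance 1: reach E, H.
Distance 2: reach C, D, K, L.
Distance 3: reach A, B, I, J.
Found J.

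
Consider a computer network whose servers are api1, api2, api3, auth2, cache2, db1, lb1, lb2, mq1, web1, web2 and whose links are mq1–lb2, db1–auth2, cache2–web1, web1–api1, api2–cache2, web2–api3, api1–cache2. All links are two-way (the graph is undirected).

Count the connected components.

From api1: component {api1, api2, cache2, web1}.
From api3: component {api3, web2}.
From auth2: component {auth2, db1}.
From lb1: component {lb1}.
From lb2: component {lb2, mq1}.
That's 5 components.

5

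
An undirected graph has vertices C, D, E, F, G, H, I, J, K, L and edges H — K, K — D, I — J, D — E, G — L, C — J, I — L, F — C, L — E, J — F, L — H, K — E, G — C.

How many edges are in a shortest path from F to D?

Distance 0: F.
Distance 1: C, J.
Distance 2: G, I.
Distance 3: L.
Distance 4: E, H.
Distance 5: D, K — contains D.

5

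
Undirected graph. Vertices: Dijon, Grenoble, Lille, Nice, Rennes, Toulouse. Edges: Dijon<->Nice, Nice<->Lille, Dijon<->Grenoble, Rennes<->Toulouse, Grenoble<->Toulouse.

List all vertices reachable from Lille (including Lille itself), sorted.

Start at Lille.
Its neighbours: Nice.
Then their neighbours: Dijon.
Then next layer: Grenoble.
Then next layer: Toulouse.
Then next layer: Rennes.
Every vertex is now reached.

Dijon, Grenoble, Lille, Nice, Rennes, Toulouse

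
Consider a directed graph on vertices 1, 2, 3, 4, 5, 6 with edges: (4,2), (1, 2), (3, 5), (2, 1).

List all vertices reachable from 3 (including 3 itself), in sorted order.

3, 5

Start at 3.
Its neighbours: 5.
Nothing further is reachable.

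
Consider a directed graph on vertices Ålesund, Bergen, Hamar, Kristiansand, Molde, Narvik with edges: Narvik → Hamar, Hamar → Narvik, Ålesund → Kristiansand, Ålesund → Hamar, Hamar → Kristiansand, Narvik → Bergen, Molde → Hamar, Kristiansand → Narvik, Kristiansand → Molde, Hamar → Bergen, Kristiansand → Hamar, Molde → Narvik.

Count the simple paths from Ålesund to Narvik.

7

Ålesund→Hamar→Kristiansand→Molde→Narvik
Ålesund→Hamar→Kristiansand→Narvik
Ålesund→Hamar→Narvik
Ålesund→Kristiansand→Hamar→Narvik
Ålesund→Kristiansand→Molde→Hamar→Narvik
Ålesund→Kristiansand→Molde→Narvik
Ålesund→Kristiansand→Narvik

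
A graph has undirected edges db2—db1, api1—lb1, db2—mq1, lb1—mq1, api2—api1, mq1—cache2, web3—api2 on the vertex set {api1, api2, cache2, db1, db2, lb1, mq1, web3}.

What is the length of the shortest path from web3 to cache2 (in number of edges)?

5

Distance 0: web3.
Distance 1: api2.
Distance 2: api1.
Distance 3: lb1.
Distance 4: mq1.
Distance 5: cache2, db2 — contains cache2.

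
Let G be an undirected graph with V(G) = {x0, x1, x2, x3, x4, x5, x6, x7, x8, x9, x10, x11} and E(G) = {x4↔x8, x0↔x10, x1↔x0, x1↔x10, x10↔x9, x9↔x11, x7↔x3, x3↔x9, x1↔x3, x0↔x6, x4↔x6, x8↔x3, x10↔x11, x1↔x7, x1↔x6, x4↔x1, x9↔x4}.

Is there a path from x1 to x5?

Explore from x1.
Distance 1: reach x0, x3, x4, x6, x7, x10.
Distance 2: reach x8, x9, x11.
The search is exhausted without reaching x5; it lies in a different component.

No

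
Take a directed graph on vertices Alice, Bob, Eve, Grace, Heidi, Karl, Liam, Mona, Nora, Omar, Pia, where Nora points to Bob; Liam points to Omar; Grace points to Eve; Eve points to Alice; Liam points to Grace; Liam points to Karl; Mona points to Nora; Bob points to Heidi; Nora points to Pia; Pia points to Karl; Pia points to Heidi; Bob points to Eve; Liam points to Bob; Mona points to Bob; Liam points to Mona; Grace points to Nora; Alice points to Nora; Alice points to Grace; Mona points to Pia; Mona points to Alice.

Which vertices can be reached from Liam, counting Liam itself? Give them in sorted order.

Start at Liam.
Its neighbours: Bob, Grace, Karl, Mona, Omar.
Then their neighbours: Alice, Eve, Heidi, Nora, Pia.
Every vertex is now reached.

Alice, Bob, Eve, Grace, Heidi, Karl, Liam, Mona, Nora, Omar, Pia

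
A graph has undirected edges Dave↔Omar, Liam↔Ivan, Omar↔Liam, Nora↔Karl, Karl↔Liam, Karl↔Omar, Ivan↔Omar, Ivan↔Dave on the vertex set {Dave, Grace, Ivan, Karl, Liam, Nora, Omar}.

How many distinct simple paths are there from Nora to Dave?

7

Nora–Karl–Liam–Ivan–Dave
Nora–Karl–Liam–Ivan–Omar–Dave
Nora–Karl–Liam–Omar–Dave
Nora–Karl–Liam–Omar–Ivan–Dave
Nora–Karl–Omar–Dave
Nora–Karl–Omar–Ivan–Dave
Nora–Karl–Omar–Liam–Ivan–Dave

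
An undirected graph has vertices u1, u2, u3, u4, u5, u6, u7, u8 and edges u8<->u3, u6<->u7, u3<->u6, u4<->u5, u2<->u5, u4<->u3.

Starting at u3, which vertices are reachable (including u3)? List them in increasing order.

u2, u3, u4, u5, u6, u7, u8

Start at u3.
Its neighbours: u4, u6, u8.
Then their neighbours: u5, u7.
Then next layer: u2.
Nothing further is reachable.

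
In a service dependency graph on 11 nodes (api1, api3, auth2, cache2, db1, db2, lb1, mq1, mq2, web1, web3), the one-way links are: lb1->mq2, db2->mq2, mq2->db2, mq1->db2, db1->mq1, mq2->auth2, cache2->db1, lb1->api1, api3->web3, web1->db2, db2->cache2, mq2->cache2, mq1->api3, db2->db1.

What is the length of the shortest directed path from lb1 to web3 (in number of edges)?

Distance 0: lb1.
Distance 1: api1, mq2.
Distance 2: auth2, cache2, db2.
Distance 3: db1.
Distance 4: mq1.
Distance 5: api3.
Distance 6: web3 — contains web3.

6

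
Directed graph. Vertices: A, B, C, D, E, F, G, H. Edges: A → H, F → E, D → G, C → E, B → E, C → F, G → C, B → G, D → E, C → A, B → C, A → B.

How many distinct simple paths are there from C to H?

C→A→H

1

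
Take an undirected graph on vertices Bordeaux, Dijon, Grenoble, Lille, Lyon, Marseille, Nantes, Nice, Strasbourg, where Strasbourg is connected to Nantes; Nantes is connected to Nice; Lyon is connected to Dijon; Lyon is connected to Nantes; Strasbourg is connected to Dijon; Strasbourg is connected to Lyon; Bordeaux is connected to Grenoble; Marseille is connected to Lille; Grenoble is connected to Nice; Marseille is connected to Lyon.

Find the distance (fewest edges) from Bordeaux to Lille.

6

Distance 0: Bordeaux.
Distance 1: Grenoble.
Distance 2: Nice.
Distance 3: Nantes.
Distance 4: Lyon, Strasbourg.
Distance 5: Dijon, Marseille.
Distance 6: Lille — contains Lille.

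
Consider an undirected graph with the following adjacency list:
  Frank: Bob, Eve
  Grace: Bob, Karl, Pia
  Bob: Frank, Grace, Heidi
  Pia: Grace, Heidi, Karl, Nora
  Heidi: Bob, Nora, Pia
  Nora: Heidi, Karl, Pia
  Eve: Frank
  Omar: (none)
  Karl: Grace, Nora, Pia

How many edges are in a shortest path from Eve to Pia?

Distance 0: Eve.
Distance 1: Frank.
Distance 2: Bob.
Distance 3: Grace, Heidi.
Distance 4: Karl, Nora, Pia — contains Pia.

4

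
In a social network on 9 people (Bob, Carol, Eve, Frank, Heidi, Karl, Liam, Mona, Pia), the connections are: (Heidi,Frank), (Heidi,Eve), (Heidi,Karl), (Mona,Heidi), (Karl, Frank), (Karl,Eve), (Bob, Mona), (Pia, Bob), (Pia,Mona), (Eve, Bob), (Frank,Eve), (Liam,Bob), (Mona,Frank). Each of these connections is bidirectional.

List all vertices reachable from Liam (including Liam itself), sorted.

Start at Liam.
Its neighbours: Bob.
Then their neighbours: Eve, Mona, Pia.
Then next layer: Frank, Heidi, Karl.
Nothing further is reachable.

Bob, Eve, Frank, Heidi, Karl, Liam, Mona, Pia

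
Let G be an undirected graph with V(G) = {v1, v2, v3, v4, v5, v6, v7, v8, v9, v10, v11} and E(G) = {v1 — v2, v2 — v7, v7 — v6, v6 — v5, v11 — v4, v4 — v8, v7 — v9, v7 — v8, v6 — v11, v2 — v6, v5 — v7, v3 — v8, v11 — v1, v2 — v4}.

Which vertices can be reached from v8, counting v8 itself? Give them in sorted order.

v1, v2, v3, v4, v5, v6, v7, v8, v9, v11

Start at v8.
Its neighbours: v3, v4, v7.
Then their neighbours: v2, v5, v6, v9, v11.
Then next layer: v1.
Nothing further is reachable.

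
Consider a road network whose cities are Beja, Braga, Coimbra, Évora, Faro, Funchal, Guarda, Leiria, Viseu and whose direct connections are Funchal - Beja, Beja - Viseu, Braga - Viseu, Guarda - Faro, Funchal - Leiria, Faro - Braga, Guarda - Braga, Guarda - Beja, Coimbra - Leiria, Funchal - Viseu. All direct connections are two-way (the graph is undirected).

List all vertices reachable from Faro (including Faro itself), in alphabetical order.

Beja, Braga, Coimbra, Faro, Funchal, Guarda, Leiria, Viseu

Start at Faro.
Its neighbours: Braga, Guarda.
Then their neighbours: Beja, Viseu.
Then next layer: Funchal.
Then next layer: Leiria.
Then next layer: Coimbra.
Nothing further is reachable.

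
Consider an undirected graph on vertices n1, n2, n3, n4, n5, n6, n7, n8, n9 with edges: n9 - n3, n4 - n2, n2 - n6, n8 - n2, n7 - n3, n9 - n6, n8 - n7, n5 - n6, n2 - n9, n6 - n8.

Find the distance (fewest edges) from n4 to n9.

2

Distance 0: n4.
Distance 1: n2.
Distance 2: n6, n8, n9 — contains n9.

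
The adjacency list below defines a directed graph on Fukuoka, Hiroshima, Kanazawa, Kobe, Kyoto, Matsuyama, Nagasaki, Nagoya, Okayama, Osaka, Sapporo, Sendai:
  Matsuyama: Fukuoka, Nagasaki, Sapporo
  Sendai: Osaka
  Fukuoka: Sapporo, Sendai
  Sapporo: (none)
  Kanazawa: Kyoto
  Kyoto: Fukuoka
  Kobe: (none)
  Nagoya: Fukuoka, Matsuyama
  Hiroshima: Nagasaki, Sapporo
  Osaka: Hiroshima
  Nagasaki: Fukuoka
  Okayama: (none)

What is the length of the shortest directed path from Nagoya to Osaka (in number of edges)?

3

Distance 0: Nagoya.
Distance 1: Fukuoka, Matsuyama.
Distance 2: Nagasaki, Sapporo, Sendai.
Distance 3: Osaka — contains Osaka.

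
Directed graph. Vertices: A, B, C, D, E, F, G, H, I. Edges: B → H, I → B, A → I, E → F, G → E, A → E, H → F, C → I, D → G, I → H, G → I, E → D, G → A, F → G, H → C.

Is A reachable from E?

Yes

Explore from E.
Distance 1: reach D, F.
Distance 2: reach G.
Distance 3: reach A, I.
Found A.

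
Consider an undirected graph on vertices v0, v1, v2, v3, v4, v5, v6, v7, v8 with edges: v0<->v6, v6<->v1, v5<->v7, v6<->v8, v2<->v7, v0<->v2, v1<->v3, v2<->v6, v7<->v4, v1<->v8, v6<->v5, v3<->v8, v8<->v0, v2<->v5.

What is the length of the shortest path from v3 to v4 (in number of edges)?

5

Distance 0: v3.
Distance 1: v1, v8.
Distance 2: v0, v6.
Distance 3: v2, v5.
Distance 4: v7.
Distance 5: v4 — contains v4.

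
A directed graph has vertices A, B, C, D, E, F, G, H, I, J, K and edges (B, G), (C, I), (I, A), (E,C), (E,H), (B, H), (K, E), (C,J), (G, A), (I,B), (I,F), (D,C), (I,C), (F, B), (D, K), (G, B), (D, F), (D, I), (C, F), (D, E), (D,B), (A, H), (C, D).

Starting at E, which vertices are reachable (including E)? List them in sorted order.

A, B, C, D, E, F, G, H, I, J, K

Start at E.
Its neighbours: C, H.
Then their neighbours: D, F, I, J.
Then next layer: A, B, K.
Then next layer: G.
Every vertex is now reached.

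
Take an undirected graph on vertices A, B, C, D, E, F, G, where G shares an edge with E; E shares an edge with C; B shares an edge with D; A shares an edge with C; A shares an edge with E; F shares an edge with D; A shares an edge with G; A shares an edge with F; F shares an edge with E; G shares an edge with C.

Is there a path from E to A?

Explore from E.
Distance 1: reach A, C, F, G.
Found A.

Yes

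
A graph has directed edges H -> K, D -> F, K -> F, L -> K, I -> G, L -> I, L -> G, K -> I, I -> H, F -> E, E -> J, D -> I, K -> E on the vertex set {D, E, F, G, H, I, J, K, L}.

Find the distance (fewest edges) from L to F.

2

Distance 0: L.
Distance 1: G, I, K.
Distance 2: E, F, H — contains F.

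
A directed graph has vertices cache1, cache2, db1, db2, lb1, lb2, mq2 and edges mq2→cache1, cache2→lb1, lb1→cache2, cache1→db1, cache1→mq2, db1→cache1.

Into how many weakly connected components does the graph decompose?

From cache1: component {cache1, db1, mq2}.
From cache2: component {cache2, lb1}.
From db2: component {db2}.
From lb2: component {lb2}.
That's 4 components.

4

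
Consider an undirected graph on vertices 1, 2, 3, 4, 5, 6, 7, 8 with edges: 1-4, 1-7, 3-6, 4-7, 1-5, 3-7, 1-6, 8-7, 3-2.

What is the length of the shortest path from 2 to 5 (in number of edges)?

4

Distance 0: 2.
Distance 1: 3.
Distance 2: 6, 7.
Distance 3: 1, 4, 8.
Distance 4: 5 — contains 5.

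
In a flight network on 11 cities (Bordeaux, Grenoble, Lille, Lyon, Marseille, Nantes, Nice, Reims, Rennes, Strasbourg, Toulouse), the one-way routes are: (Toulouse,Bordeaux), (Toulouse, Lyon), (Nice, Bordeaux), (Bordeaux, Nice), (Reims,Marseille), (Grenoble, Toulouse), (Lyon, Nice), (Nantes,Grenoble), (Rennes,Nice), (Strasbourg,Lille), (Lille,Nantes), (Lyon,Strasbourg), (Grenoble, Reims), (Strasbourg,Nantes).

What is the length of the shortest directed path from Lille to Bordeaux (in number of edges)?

4

Distance 0: Lille.
Distance 1: Nantes.
Distance 2: Grenoble.
Distance 3: Reims, Toulouse.
Distance 4: Bordeaux, Lyon, Marseille — contains Bordeaux.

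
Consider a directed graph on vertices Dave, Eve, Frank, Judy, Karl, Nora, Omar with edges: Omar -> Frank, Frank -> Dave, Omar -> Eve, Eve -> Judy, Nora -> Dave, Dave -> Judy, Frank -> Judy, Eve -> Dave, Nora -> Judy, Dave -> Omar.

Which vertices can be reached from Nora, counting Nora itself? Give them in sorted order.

Dave, Eve, Frank, Judy, Nora, Omar

Start at Nora.
Its neighbours: Dave, Judy.
Then their neighbours: Omar.
Then next layer: Eve, Frank.
Nothing further is reachable.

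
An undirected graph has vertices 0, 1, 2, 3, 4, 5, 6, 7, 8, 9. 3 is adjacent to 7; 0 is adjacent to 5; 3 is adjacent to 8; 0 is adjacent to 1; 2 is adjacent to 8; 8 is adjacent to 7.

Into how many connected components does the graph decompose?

5

From 0: component {0, 1, 5}.
From 2: component {2, 3, 7, 8}.
From 4: component {4}.
From 6: component {6}.
From 9: component {9}.
That's 5 components.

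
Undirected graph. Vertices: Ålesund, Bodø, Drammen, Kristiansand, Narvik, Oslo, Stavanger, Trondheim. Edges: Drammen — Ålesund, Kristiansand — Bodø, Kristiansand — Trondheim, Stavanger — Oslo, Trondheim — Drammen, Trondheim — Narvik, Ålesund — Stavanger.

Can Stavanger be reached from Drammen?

Yes

Explore from Drammen.
Distance 1: reach Ålesund, Trondheim.
Distance 2: reach Kristiansand, Narvik, Stavanger.
Found Stavanger.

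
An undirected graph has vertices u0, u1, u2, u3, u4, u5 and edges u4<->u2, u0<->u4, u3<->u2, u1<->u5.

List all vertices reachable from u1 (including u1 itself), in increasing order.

Start at u1.
Its neighbours: u5.
Nothing further is reachable.

u1, u5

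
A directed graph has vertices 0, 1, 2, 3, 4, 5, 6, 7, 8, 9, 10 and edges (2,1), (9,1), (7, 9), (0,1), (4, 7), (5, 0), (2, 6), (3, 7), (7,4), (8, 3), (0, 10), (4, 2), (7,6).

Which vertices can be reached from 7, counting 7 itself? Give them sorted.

Start at 7.
Its neighbours: 4, 6, 9.
Then their neighbours: 1, 2.
Nothing further is reachable.

1, 2, 4, 6, 7, 9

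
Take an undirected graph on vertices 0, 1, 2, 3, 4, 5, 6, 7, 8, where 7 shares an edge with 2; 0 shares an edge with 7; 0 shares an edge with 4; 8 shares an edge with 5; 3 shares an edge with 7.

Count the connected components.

From 0: component {0, 2, 3, 4, 7}.
From 1: component {1}.
From 5: component {5, 8}.
From 6: component {6}.
That's 4 components.

4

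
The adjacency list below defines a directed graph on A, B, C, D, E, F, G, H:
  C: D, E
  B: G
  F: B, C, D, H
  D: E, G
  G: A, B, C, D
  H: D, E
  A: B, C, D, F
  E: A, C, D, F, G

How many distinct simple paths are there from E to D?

25

E→A→B→G→C→D
E→A→B→G→D
E→A→C→D
E→A→D
E→A→F→B→G→C→D
E→A→F→B→G→D
E→A→F→C→D
E→A→F→D
... and 17 more.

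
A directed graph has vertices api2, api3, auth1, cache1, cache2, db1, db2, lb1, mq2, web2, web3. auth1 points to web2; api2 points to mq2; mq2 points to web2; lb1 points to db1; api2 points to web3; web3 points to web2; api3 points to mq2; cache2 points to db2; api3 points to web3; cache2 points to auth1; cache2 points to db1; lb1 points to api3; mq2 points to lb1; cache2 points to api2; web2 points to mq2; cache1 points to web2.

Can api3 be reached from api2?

Yes

Explore from api2.
Distance 1: reach mq2, web3.
Distance 2: reach lb1, web2.
Distance 3: reach api3, db1.
Found api3.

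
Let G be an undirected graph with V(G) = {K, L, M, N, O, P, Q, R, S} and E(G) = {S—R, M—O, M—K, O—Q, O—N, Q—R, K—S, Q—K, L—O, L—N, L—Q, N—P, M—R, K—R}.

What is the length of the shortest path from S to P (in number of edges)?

5

Distance 0: S.
Distance 1: K, R.
Distance 2: M, Q.
Distance 3: L, O.
Distance 4: N.
Distance 5: P — contains P.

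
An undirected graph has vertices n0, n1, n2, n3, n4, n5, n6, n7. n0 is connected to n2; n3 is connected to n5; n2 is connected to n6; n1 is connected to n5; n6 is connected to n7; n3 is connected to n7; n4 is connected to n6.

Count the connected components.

From n0: component {n0, n1, n2, n3, n4, n5, n6, n7}.
That's 1 component.

1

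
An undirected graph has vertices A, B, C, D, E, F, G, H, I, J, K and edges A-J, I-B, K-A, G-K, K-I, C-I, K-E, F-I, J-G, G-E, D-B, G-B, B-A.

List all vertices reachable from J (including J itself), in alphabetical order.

A, B, C, D, E, F, G, I, J, K

Start at J.
Its neighbours: A, G.
Then their neighbours: B, E, K.
Then next layer: D, I.
Then next layer: C, F.
Nothing further is reachable.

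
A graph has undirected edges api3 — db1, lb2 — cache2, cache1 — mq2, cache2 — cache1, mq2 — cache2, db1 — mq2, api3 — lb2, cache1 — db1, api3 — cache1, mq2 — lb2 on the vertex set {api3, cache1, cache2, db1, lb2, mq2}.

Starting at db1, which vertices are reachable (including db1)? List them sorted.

Start at db1.
Its neighbours: api3, cache1, mq2.
Then their neighbours: cache2, lb2.
Every vertex is now reached.

api3, cache1, cache2, db1, lb2, mq2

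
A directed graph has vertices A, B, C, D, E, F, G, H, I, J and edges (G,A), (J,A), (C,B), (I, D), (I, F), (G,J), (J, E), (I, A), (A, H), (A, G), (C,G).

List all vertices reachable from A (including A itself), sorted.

Start at A.
Its neighbours: G, H.
Then their neighbours: J.
Then next layer: E.
Nothing further is reachable.

A, E, G, H, J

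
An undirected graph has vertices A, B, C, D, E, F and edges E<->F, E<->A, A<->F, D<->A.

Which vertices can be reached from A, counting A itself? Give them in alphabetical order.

Start at A.
Its neighbours: D, E, F.
Nothing further is reachable.

A, D, E, F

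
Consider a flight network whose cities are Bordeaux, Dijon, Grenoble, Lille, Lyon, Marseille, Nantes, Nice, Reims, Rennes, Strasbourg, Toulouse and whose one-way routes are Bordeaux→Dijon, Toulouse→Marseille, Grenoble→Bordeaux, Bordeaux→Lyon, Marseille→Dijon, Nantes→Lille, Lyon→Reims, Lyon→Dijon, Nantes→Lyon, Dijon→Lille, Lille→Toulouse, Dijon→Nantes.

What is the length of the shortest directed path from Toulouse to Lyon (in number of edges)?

4

Distance 0: Toulouse.
Distance 1: Marseille.
Distance 2: Dijon.
Distance 3: Lille, Nantes.
Distance 4: Lyon — contains Lyon.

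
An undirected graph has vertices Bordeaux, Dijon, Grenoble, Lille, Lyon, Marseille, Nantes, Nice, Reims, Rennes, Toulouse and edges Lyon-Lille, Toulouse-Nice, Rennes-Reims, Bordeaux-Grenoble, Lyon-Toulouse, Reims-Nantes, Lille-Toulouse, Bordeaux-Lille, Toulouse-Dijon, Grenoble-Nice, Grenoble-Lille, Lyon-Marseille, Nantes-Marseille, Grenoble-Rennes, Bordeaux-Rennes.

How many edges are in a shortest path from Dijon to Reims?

5

Distance 0: Dijon.
Distance 1: Toulouse.
Distance 2: Lille, Lyon, Nice.
Distance 3: Bordeaux, Grenoble, Marseille.
Distance 4: Nantes, Rennes.
Distance 5: Reims — contains Reims.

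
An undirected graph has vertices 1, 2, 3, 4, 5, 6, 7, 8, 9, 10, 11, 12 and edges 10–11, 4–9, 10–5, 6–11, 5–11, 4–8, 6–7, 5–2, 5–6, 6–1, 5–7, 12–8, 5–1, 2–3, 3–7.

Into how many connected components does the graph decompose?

2

From 1: component {1, 2, 3, 5, 6, 7, 10, 11}.
From 4: component {4, 8, 9, 12}.
That's 2 components.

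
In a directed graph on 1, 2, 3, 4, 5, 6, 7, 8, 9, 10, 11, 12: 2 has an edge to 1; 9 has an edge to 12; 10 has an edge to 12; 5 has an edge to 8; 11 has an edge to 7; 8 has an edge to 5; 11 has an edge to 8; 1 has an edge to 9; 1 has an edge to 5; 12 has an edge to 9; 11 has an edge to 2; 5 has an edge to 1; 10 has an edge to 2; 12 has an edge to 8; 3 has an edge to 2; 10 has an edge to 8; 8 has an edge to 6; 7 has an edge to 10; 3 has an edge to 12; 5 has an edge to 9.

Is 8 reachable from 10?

Yes

Explore from 10.
Distance 1: reach 2, 8, 12.
Found 8.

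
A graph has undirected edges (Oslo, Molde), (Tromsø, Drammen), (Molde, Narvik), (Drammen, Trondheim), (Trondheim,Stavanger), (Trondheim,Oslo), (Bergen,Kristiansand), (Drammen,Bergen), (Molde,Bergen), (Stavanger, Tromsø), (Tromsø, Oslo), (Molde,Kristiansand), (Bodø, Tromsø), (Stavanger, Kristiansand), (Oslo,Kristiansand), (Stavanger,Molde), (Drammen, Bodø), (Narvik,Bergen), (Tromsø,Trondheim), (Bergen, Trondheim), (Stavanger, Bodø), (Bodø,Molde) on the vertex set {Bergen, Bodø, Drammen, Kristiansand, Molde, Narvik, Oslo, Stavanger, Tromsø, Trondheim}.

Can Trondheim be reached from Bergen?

Explore from Bergen.
Distance 1: reach Drammen, Kristiansand, Molde, Narvik, Trondheim.
Found Trondheim.

Yes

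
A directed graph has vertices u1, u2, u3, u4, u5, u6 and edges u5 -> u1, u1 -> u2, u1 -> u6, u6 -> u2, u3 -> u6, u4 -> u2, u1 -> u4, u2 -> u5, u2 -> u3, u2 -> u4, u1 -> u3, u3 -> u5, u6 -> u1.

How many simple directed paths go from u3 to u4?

7

u3→u5→u1→u2→u4
u3→u5→u1→u4
u3→u5→u1→u6→u2→u4
u3→u6→u1→u2→u4
u3→u6→u1→u4
u3→u6→u2→u4
u3→u6→u2→u5→u1→u4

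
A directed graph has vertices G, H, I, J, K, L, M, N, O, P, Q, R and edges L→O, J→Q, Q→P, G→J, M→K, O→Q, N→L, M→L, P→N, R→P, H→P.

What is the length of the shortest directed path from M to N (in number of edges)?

5

Distance 0: M.
Distance 1: K, L.
Distance 2: O.
Distance 3: Q.
Distance 4: P.
Distance 5: N — contains N.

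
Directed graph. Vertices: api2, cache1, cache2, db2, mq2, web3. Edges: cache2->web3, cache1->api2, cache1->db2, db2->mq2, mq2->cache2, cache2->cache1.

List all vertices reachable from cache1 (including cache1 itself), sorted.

Start at cache1.
Its neighbours: api2, db2.
Then their neighbours: mq2.
Then next layer: cache2.
Then next layer: web3.
Every vertex is now reached.

api2, cache1, cache2, db2, mq2, web3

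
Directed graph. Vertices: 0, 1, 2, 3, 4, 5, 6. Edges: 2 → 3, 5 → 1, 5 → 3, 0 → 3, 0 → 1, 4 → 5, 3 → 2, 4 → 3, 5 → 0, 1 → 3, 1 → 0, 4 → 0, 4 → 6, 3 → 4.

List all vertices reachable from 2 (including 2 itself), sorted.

0, 1, 2, 3, 4, 5, 6

Start at 2.
Its neighbours: 3.
Then their neighbours: 4.
Then next layer: 0, 5, 6.
Then next layer: 1.
Every vertex is now reached.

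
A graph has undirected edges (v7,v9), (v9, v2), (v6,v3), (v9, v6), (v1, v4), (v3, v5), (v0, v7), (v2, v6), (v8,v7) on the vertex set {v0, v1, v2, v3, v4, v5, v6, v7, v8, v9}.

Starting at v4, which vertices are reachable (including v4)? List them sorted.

Start at v4.
Its neighbours: v1.
Nothing further is reachable.

v1, v4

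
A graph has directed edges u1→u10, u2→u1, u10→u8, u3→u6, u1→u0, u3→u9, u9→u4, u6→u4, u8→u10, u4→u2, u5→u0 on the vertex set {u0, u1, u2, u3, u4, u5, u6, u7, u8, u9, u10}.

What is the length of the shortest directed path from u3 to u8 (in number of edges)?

Distance 0: u3.
Distance 1: u6, u9.
Distance 2: u4.
Distance 3: u2.
Distance 4: u1.
Distance 5: u0, u10.
Distance 6: u8 — contains u8.

6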